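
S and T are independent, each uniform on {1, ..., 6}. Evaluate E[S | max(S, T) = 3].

P(max(S, T) = 3) = 5/36.
Summing S·P(x,y) over outcomes with max(S, T) = 3 gives 1/3.
E[S | max(S, T) = 3] = (1/3) / (5/36) = 12/5.

12/5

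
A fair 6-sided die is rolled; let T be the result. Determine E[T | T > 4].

Given T > 4, T is equally likely to be any of {5, 6}.
E[T | T > 4] = (5 + 6) / 2 = 11/2.

11/2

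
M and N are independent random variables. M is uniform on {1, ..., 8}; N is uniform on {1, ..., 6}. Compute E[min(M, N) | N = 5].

Outcomes with N = 5: (1,5), (2,5), (3,5), (4,5), (5,5), (6,5), (7,5), (8,5), each with probability 1/48.
E[min(M, N) | N = 5] = (1 + 2 + 3 + 4 + 5 + 5 + 5 + 5) / 8 = 15/4.

15/4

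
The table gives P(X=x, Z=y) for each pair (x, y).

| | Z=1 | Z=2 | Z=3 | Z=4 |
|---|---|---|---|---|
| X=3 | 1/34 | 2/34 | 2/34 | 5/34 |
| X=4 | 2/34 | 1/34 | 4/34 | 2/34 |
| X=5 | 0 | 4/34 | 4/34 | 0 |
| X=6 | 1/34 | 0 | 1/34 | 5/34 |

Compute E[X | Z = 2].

P(Z = 2) = 7/34.
Σ X·P over the event = 3·(2/34) + 4·(1/34) + 5·(4/34) = 15/17.
E[X | Z = 2] = (15/17) / (7/34) = 30/7.

30/7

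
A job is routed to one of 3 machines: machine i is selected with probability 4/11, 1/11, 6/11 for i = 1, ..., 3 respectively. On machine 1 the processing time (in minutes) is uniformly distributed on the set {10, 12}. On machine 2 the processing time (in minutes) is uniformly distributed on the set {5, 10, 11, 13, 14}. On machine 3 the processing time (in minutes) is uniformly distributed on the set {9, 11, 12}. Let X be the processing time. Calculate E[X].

E[X | machine 1] = (10+12)/2 = 11.
E[X | machine 2] = (5+10+11+13+14)/5 = 53/5.
E[X | machine 3] = (9+11+12)/3 = 32/3.
E[X] = (4/11)·(11) + (1/11)·(53/5) + (6/11)·(32/3) = 593/55.

593/55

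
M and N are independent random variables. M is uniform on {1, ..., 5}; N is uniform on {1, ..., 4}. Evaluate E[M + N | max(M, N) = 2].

P(max(M, N) = 2) = 3/20.
Summing (M+N)·P(x,y) over outcomes with max(M, N) = 2 gives 1/2.
E[M + N | max(M, N) = 2] = (1/2) / (3/20) = 10/3.

10/3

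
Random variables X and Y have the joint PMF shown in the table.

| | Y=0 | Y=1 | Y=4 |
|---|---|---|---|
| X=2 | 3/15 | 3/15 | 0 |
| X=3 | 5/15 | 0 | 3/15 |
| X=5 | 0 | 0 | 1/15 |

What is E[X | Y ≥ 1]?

P(Y ≥ 1) = 7/15.
Summing X·P(X=x,Y=y) over the conditioning event gives 4/3.
E[X | Y ≥ 1] = (4/3) / (7/15) = 20/7.

20/7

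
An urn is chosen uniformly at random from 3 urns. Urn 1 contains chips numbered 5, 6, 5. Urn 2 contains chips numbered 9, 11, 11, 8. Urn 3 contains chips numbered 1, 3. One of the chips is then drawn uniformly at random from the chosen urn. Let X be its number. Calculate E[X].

E[X | urn 1] = (5+6+5)/3 = 16/3.
E[X | urn 2] = (9+11+11+8)/4 = 39/4.
E[X | urn 3] = (1+3)/2 = 2.
E[X] = (1/3)·(16/3) + (1/3)·(39/4) + (1/3)·(2) = 205/36.

205/36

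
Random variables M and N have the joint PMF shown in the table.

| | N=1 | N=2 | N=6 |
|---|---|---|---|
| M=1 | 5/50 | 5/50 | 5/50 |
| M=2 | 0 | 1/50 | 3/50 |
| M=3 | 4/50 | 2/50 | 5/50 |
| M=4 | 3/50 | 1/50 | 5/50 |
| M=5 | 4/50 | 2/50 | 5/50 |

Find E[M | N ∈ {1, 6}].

40/13

P(N ∈ {1, 6}) = 39/50.
Summing M·P(M=x,N=y) over the conditioning event gives 12/5.
E[M | N ∈ {1, 6}] = (12/5) / (39/50) = 40/13.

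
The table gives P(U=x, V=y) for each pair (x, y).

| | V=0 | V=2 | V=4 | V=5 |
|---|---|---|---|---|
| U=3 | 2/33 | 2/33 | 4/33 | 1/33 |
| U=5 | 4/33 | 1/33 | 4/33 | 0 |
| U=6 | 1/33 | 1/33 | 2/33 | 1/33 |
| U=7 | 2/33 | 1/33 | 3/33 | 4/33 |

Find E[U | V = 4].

P(V = 4) = 13/33.
Σ U·P over the event = 3·(4/33) + 5·(4/33) + 6·(2/33) + 7·(3/33) = 65/33.
E[U | V = 4] = (65/33) / (13/33) = 5.

5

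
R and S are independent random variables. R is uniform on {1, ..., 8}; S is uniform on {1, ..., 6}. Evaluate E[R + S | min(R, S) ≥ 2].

9

P(min(R, S) ≥ 2) = 35/48.
Summing (R+S)·P(x,y) over outcomes with min(R, S) ≥ 2 gives 105/16.
E[R + S | min(R, S) ≥ 2] = (105/16) / (35/48) = 9.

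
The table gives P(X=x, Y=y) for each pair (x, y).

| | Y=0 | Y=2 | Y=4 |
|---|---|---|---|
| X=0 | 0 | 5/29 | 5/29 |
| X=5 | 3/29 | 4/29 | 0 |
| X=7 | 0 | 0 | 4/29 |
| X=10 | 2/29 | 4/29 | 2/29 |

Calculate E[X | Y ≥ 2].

P(Y ≥ 2) = 24/29.
Σ X·P over the event = 0·(5/29) + 0·(5/29) + 5·(4/29) + 7·(4/29) + 10·(4/29) + 10·(2/29) = 108/29.
E[X | Y ≥ 2] = (108/29) / (24/29) = 9/2.

9/2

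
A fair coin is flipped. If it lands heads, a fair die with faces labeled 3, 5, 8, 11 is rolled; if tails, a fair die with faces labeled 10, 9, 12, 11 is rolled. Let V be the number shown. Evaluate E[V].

69/8

E[V | heads] = (3+5+8+11)/4 = 27/4.
E[V | tails] = (10+9+12+11)/4 = 21/2.
By the law of total expectation,
E[V] = (1/2)·(27/4) + (1/2)·(21/2) = 69/8.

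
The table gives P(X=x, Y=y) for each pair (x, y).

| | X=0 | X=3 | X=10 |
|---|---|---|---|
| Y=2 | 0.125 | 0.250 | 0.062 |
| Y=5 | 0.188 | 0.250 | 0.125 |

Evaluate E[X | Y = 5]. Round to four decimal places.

3.5524

P(Y = 5) = 0.563.
Σ X·P over the event = 0·(0.188) + 3·(0.250) + 10·(0.125) = 2.000.
E[X | Y = 5] = (2.000) / (0.563) = 3.5524.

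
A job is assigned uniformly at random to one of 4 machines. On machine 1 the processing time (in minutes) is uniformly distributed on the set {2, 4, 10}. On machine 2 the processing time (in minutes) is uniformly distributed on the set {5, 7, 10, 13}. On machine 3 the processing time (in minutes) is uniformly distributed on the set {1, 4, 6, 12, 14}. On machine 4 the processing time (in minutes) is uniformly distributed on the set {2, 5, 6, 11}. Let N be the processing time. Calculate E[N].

1649/240

E[N | machine 1] = (2+4+10)/3 = 16/3.
E[N | machine 2] = (5+7+10+13)/4 = 35/4.
E[N | machine 3] = (1+4+6+12+14)/5 = 37/5.
E[N | machine 4] = (2+5+6+11)/4 = 6.
By the law of total expectation,
E[N] = (1/4)·(16/3) + (1/4)·(35/4) + (1/4)·(37/5) + (1/4)·(6) = 1649/240.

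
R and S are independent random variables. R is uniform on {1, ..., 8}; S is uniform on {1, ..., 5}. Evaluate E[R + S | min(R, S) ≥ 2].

17/2

P(min(R, S) ≥ 2) = 7/10.
Summing (R+S)·P(x,y) over outcomes with min(R, S) ≥ 2 gives 119/20.
E[R + S | min(R, S) ≥ 2] = (119/20) / (7/10) = 17/2.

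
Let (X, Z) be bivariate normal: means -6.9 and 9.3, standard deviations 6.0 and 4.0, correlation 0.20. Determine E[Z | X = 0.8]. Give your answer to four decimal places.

For a bivariate normal, E[Z | X=x] = μ_Z + ρ·(σ_Z/σ_X)·(x − μ_X).
E[Z | X=0.8] = 9.3 + (0.20)·(4.0/6.0)·(0.8 − (-6.9)) = 9.3 + (0.133333)·(7.7) = 10.3267.

10.3267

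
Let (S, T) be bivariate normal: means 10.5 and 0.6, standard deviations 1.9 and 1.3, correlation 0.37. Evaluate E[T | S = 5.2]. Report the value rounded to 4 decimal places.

For a bivariate normal, E[T | S=x] = μ_T + ρ·(σ_T/σ_S)·(x − μ_S).
E[T | S=5.2] = 0.6 + (0.37)·(1.3/1.9)·(5.2 − (10.5)) = 0.6 + (0.25316)·(-5.3) = -0.7417.

-0.7417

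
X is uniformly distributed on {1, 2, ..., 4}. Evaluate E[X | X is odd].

2

Given X is odd, X is equally likely to be any of {1, 3}.
E[X | X is odd] = (1 + 3) / 2 = 2.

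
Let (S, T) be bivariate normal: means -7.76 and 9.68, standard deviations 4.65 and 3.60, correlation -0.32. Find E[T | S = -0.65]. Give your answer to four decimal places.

7.9186

E[T | S=x] = μ_T + ρ(σ_T/σ_S)(x − μ_S) for jointly normal variables.
E[T | S=-0.65] = 9.68 + (-0.32)·(3.60/4.65)·(-0.65 − (-7.76)) = 9.68 + (-0.24774)·(7.11) = 7.9186.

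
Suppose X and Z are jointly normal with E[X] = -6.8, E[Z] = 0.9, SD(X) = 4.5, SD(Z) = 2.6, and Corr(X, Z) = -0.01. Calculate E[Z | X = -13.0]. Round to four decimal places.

E[Z | X=x] = μ_Z + ρ(σ_Z/σ_X)(x − μ_X) for jointly normal variables.
E[Z | X=-13.0] = 0.9 + (-0.01)·(2.6/4.5)·(-13.0 − (-6.8)) = 0.9 + (-0.0057778)·(-6.2) = 0.9358.

0.9358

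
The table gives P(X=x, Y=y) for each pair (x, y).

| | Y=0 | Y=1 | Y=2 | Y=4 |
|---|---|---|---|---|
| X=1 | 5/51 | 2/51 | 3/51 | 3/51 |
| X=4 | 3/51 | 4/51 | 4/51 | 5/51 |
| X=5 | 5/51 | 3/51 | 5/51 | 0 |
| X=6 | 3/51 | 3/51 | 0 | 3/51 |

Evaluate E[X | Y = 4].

P(Y = 4) = 11/51.
Σ X·P over the event = 1·(3/51) + 4·(5/51) + 6·(3/51) = 41/51.
E[X | Y = 4] = (41/51) / (11/51) = 41/11.

41/11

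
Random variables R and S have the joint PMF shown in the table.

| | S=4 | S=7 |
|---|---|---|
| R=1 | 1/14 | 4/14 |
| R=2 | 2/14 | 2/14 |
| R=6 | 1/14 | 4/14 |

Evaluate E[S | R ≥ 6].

32/5

P(R ≥ 6) = 5/14.
Σ S·P over the event = 4·(1/14) + 7·(4/14) = 16/7.
E[S | R ≥ 6] = (16/7) / (5/14) = 32/5.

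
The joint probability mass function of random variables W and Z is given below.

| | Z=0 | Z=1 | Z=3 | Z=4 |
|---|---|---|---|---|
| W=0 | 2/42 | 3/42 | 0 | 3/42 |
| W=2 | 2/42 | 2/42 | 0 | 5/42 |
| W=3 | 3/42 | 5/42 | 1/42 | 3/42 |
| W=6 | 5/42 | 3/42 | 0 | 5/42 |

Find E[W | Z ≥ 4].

49/16

P(Z ≥ 4) = 8/21.
Σ W·P over the event = 0·(3/42) + 2·(5/42) + 3·(3/42) + 6·(5/42) = 7/6.
E[W | Z ≥ 4] = (7/6) / (8/21) = 49/16.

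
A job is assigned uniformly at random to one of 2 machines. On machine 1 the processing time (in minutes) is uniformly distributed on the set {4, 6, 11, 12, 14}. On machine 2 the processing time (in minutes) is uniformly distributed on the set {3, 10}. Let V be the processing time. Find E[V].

159/20

E[V | machine 1] = (4+6+11+12+14)/5 = 47/5.
E[V | machine 2] = (3+10)/2 = 13/2.
E[V] = (1/2)·(47/5) + (1/2)·(13/2) = 159/20.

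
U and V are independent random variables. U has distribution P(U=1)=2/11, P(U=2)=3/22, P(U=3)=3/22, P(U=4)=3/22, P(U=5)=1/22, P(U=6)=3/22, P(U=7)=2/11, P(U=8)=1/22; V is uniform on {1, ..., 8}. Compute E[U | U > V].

197/34

P(U > V) = 17/44.
Summing U·P(x,y) over outcomes with U > V gives 197/88.
E[U | U > V] = (197/88) / (17/44) = 197/34.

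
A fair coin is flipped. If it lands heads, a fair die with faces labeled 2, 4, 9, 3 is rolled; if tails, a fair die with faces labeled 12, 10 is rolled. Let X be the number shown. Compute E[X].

E[X | heads] = (2+4+9+3)/4 = 9/2.
E[X | tails] = (12+10)/2 = 11.
By the law of total expectation,
E[X] = (1/2)·(9/2) + (1/2)·(11) = 31/4.

31/4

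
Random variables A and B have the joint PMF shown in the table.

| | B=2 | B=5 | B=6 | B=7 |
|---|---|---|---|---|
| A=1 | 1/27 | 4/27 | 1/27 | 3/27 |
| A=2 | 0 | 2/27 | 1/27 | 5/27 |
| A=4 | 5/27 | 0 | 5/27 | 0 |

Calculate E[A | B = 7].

P(B = 7) = 8/27.
Σ A·P over the event = 1·(3/27) + 2·(5/27) = 13/27.
E[A | B = 7] = (13/27) / (8/27) = 13/8.

13/8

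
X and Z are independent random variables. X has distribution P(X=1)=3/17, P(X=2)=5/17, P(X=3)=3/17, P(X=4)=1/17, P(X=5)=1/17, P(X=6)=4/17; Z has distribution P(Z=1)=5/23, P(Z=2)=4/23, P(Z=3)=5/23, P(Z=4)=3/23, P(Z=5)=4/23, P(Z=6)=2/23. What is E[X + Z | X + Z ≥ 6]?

P(X + Z ≥ 6) = 14/23.
Summing (X+Z)·P(x,y) over outcomes with X + Z ≥ 6 gives 1893/391.
E[X + Z | X + Z ≥ 6] = (1893/391) / (14/23) = 1893/238.

1893/238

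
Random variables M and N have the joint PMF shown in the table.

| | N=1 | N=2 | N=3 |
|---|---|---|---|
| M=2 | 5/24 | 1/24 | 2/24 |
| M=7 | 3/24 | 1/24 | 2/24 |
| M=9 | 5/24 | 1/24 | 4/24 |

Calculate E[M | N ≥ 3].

27/4

P(N ≥ 3) = 1/3.
Summing M·P(M=x,N=y) over the conditioning event gives 9/4.
E[M | N ≥ 3] = (9/4) / (1/3) = 27/4.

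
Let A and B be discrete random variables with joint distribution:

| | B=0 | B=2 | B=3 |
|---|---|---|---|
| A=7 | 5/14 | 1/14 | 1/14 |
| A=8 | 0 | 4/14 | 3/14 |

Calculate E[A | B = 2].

P(B = 2) = 5/14.
Σ A·P over the event = 7·(1/14) + 8·(4/14) = 39/14.
E[A | B = 2] = (39/14) / (5/14) = 39/5.

39/5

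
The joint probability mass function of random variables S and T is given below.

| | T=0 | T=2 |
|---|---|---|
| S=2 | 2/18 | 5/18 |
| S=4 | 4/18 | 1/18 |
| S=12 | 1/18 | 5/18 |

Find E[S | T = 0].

P(T = 0) = 7/18.
Σ S·P over the event = 2·(2/18) + 4·(4/18) + 12·(1/18) = 16/9.
E[S | T = 0] = (16/9) / (7/18) = 32/7.

32/7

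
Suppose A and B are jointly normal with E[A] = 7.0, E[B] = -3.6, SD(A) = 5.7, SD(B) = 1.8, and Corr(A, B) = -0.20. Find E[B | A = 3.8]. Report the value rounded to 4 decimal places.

-3.3979

For a bivariate normal, E[B | A=x] = μ_B + ρ·(σ_B/σ_A)·(x − μ_A).
E[B | A=3.8] = -3.6 + (-0.20)·(1.8/5.7)·(3.8 − (7.0)) = -3.6 + (-0.063158)·(-3.2) = -3.3979.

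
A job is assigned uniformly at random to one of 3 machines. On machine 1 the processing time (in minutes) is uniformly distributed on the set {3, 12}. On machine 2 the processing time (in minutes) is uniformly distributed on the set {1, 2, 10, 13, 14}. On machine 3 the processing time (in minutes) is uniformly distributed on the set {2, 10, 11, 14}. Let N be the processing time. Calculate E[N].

E[N | machine 1] = (3+12)/2 = 15/2.
E[N | machine 2] = (1+2+10+13+14)/5 = 8.
E[N | machine 3] = (2+10+11+14)/4 = 37/4.
E[N] = (1/3)·(15/2) + (1/3)·(8) + (1/3)·(37/4) = 33/4.

33/4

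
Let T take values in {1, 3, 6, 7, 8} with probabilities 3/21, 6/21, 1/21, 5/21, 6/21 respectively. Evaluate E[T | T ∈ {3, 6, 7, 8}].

107/18

P(T ∈ {3, 6, 7, 8}) = 6/7.
Σ over the event: 3·2/7 + 6·1/21 + 7·5/21 + 8·2/7 = 107/21.
E[T | T ∈ {3, 6, 7, 8}] = (107/21) / (6/7) = 107/18.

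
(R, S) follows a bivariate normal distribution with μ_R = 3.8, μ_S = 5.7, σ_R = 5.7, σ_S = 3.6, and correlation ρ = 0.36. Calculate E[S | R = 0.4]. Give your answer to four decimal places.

For a bivariate normal, E[S | R=x] = μ_S + ρ·(σ_S/σ_R)·(x − μ_R).
E[S | R=0.4] = 5.7 + (0.36)·(3.6/5.7)·(0.4 − (3.8)) = 5.7 + (0.22737)·(-3.4) = 4.9269.

4.9269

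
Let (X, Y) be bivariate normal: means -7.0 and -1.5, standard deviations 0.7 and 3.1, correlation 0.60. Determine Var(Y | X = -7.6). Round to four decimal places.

For a bivariate normal, Var(Y | X=x) = σ_Y²(1 − ρ²).
Var(Y | X=-7.6) = (3.1)²·(1 − (0.60)²) = 9.61·0.64 = 6.1504.

6.1504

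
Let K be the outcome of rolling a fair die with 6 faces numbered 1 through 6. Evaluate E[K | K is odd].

Given K is odd, K is equally likely to be any of {1, 3, 5}.
E[K | K is odd] = (1 + 3 + 5) / 3 = 3.

3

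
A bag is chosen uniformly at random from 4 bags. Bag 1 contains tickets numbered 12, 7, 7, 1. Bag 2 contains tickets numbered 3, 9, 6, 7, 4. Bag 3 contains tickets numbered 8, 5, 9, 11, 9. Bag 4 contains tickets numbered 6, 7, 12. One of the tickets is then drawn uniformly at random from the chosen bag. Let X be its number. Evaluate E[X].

1757/240

E[X | bag 1] = (12+7+7+1)/4 = 27/4.
E[X | bag 2] = (3+9+6+7+4)/5 = 29/5.
E[X | bag 3] = (8+5+9+11+9)/5 = 42/5.
E[X | bag 4] = (6+7+12)/3 = 25/3.
E[X] = (1/4)·(27/4) + (1/4)·(29/5) + (1/4)·(42/5) + (1/4)·(25/3) = 1757/240.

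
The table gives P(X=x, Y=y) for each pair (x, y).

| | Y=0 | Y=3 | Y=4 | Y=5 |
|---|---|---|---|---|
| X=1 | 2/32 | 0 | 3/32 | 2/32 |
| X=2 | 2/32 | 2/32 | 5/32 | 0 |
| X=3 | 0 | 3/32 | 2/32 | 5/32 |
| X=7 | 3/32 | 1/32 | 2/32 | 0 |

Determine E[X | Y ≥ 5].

P(Y ≥ 5) = 7/32.
Σ X·P over the event = 1·(2/32) + 3·(5/32) = 17/32.
E[X | Y ≥ 5] = (17/32) / (7/32) = 17/7.

17/7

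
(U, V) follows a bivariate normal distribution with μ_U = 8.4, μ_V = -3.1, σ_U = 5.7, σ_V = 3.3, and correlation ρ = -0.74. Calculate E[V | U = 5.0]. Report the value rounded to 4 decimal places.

E[V | U=x] = μ_V + ρ(σ_V/σ_U)(x − μ_U) for jointly normal variables.
E[V | U=5.0] = -3.1 + (-0.74)·(3.3/5.7)·(5.0 − (8.4)) = -3.1 + (-0.42842)·(-3.4) = -1.6434.

-1.6434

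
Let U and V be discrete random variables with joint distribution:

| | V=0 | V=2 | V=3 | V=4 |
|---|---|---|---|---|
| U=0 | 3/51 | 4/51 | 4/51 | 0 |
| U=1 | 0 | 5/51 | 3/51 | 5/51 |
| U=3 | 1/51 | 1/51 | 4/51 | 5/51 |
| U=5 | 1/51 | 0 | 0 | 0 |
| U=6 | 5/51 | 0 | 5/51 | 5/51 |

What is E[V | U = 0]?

20/11

P(U = 0) = 11/51.
Σ V·P over the event = 0·(3/51) + 2·(4/51) + 3·(4/51) = 20/51.
E[V | U = 0] = (20/51) / (11/51) = 20/11.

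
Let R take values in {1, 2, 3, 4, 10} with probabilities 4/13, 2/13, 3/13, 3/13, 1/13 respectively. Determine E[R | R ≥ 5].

P(R ≥ 5) = 1/13.
Σ over the event: 10·1/13 = 10/13.
E[R | R ≥ 5] = (10/13) / (1/13) = 10.

10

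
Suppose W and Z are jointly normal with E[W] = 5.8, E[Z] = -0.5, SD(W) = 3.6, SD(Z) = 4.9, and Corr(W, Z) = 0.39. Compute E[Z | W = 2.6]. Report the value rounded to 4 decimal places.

The regression of Z on W has slope ρ·σ_Z/σ_W and passes through (μ_W, μ_Z).
E[Z | W=2.6] = -0.5 + (0.39)·(4.9/3.6)·(2.6 − (5.8)) = -0.5 + (0.53083)·(-3.2) = -2.1987.

-2.1987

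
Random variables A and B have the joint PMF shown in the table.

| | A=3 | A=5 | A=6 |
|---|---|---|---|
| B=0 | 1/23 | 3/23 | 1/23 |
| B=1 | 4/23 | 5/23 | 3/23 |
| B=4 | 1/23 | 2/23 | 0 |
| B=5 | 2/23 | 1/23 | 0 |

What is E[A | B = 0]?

P(B = 0) = 5/23.
Σ A·P over the event = 3·(1/23) + 5·(3/23) + 6·(1/23) = 24/23.
E[A | B = 0] = (24/23) / (5/23) = 24/5.

24/5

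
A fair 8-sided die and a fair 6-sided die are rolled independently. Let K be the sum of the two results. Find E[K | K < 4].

P(K < 4) = 1/16.
Σ over the event: 2·1/48 + 3·1/24 = 1/6.
E[K | K < 4] = (1/6) / (1/16) = 8/3.

8/3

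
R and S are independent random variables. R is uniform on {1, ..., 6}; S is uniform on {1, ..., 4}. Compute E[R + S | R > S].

47/7

P(R > S) = 7/12.
Summing (R+S)·P(x,y) over outcomes with R > S gives 47/12.
E[R + S | R > S] = (47/12) / (7/12) = 47/7.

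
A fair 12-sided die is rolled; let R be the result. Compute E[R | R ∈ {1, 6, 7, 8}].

P(R ∈ {1, 6, 7, 8}) = 1/3.
Σ over the event: 1·1/12 + 6·1/12 + 7·1/12 + 8·1/12 = 11/6.
E[R | R ∈ {1, 6, 7, 8}] = (11/6) / (1/3) = 11/2.

11/2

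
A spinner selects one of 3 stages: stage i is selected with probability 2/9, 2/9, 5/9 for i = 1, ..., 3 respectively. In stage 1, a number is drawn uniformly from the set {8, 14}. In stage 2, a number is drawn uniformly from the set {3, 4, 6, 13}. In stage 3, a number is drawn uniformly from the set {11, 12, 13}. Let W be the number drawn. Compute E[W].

E[W | stage 1] = (8+14)/2 = 11.
E[W | stage 2] = (3+4+6+13)/4 = 13/2.
E[W | stage 3] = (11+12+13)/3 = 12.
E[W] = (2/9)·(11) + (2/9)·(13/2) + (5/9)·(12) = 95/9.

95/9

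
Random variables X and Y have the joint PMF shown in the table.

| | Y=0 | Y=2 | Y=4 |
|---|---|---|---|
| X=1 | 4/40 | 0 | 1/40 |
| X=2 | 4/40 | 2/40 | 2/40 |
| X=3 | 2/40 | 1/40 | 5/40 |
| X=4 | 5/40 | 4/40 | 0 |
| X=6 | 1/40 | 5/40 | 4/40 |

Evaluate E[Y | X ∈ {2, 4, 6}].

P(X ∈ {2, 4, 6}) = 27/40.
Σ Y·P over the event = 0·(4/40) + 2·(2/40) + 4·(2/40) + 0·(5/40) + 2·(4/40) + 0·(1/40) + 2·(5/40) + 4·(4/40) = 23/20.
E[Y | X ∈ {2, 4, 6}] = (23/20) / (27/40) = 46/27.

46/27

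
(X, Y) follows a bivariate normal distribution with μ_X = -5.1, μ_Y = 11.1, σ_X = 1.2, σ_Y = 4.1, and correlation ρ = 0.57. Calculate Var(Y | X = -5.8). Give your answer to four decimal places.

11.3484

For a bivariate normal, Var(Y | X=x) = σ_Y²(1 − ρ²).
Var(Y | X=-5.8) = (4.1)²·(1 − (0.57)²) = 16.81·0.6751 = 11.3484.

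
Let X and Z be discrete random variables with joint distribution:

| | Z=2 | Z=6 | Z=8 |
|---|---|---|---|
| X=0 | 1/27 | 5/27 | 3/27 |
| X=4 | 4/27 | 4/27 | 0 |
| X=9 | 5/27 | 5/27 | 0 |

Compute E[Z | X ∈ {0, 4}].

P(X ∈ {0, 4}) = 17/27.
Σ Z·P over the event = 2·(1/27) + 6·(5/27) + 8·(3/27) + 2·(4/27) + 6·(4/27) = 88/27.
E[Z | X ∈ {0, 4}] = (88/27) / (17/27) = 88/17.

88/17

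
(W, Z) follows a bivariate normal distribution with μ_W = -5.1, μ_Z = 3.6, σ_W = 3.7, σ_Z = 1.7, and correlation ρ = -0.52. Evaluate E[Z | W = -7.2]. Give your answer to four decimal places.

4.1017

The regression of Z on W has slope ρ·σ_Z/σ_W and passes through (μ_W, μ_Z).
E[Z | W=-7.2] = 3.6 + (-0.52)·(1.7/3.7)·(-7.2 − (-5.1)) = 3.6 + (-0.23892)·(-2.1) = 4.1017.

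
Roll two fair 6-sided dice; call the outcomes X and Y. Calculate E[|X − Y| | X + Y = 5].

P(X + Y = 5) = 1/9.
Summing |X−Y|·P(x,y) over outcomes with X + Y = 5 gives 2/9.
E[|X − Y| | X + Y = 5] = (2/9) / (1/9) = 2.

2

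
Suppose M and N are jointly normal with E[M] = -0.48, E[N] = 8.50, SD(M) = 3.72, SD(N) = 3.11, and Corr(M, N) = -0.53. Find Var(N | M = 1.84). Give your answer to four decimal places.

6.9552

The conditional variance in a bivariate normal is σ_N²(1 − ρ²), independent of x.
Var(N | M=1.84) = (3.11)²·(1 − (-0.53)²) = 9.6721·0.7191 = 6.9552.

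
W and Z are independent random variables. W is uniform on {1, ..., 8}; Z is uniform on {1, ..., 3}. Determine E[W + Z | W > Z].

22/3

P(W > Z) = 3/4.
Summing (W+Z)·P(x,y) over outcomes with W > Z gives 11/2.
E[W + Z | W > Z] = (11/2) / (3/4) = 22/3.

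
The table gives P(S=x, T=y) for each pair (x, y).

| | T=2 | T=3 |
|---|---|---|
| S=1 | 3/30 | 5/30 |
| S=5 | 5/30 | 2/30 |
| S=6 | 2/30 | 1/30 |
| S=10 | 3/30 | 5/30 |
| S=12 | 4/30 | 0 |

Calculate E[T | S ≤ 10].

5/2

P(S ≤ 10) = 13/15.
Σ T·P over the event = 2·(3/30) + 3·(5/30) + 2·(5/30) + 3·(2/30) + 2·(2/30) + 3·(1/30) + 2·(3/30) + 3·(5/30) = 13/6.
E[T | S ≤ 10] = (13/6) / (13/15) = 5/2.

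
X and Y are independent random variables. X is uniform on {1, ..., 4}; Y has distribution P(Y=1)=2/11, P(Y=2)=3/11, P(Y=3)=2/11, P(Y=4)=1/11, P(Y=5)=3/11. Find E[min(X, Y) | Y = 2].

7/4

P(Y = 2) = 3/11.
Summing min(X,Y)·P(x,y) over outcomes with Y = 2 gives 21/44.
E[min(X, Y) | Y = 2] = (21/44) / (3/11) = 7/4.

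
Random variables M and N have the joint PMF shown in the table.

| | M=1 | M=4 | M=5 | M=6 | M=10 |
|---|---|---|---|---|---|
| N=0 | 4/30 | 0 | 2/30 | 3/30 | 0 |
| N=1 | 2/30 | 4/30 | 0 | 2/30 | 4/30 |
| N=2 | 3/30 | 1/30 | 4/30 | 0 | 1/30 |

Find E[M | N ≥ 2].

P(N ≥ 2) = 3/10.
Σ M·P over the event = 1·(3/30) + 4·(1/30) + 5·(4/30) + 10·(1/30) = 37/30.
E[M | N ≥ 2] = (37/30) / (3/10) = 37/9.

37/9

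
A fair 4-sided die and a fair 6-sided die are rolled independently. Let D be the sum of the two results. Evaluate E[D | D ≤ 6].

P(D ≤ 6) = 7/12.
Σ over the event: 2·1/24 + 3·1/12 + 4·1/8 + 5·1/6 + 6·1/6 = 8/3.
E[D | D ≤ 6] = (8/3) / (7/12) = 32/7.

32/7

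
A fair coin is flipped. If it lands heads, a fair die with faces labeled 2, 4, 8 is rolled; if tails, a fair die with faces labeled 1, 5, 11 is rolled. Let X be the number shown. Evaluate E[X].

31/6

E[X | heads] = (2+4+8)/3 = 14/3.
E[X | tails] = (1+5+11)/3 = 17/3.
By the law of total expectation,
E[X] = (1/2)·(14/3) + (1/2)·(17/3) = 31/6.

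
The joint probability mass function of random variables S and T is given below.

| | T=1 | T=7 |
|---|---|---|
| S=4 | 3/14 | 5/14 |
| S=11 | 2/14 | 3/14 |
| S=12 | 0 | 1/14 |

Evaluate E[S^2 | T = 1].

58

P(T = 1) = 5/14.
Σ S^2·P over the event = 16·(3/14) + 121·(2/14) = 145/7.
E[S^2 | T = 1] = (145/7) / (5/14) = 58.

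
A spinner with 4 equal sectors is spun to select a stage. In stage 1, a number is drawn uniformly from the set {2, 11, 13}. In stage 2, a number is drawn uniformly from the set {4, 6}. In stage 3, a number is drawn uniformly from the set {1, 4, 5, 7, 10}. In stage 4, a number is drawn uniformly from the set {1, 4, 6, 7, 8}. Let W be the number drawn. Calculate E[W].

E[W | stage 1] = (2+11+13)/3 = 26/3.
E[W | stage 2] = (4+6)/2 = 5.
E[W | stage 3] = (1+4+5+7+10)/5 = 27/5.
E[W | stage 4] = (1+4+6+7+8)/5 = 26/5.
By the law of total expectation,
E[W] = (1/4)·(26/3) + (1/4)·(5) + (1/4)·(27/5) + (1/4)·(26/5) = 91/15.

91/15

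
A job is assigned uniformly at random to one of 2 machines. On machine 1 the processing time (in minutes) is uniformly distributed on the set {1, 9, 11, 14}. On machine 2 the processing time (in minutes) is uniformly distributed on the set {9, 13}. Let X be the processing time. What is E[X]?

E[X | machine 1] = (1+9+11+14)/4 = 35/4.
E[X | machine 2] = (9+13)/2 = 11.
By the law of total expectation,
E[X] = (1/2)·(35/4) + (1/2)·(11) = 79/8.

79/8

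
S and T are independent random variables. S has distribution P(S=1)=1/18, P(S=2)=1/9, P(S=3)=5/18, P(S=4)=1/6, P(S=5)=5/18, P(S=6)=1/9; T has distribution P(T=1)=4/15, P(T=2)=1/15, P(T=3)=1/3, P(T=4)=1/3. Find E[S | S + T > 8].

49/9

P(S + T > 8) = 1/6.
Summing S·P(x,y) over outcomes with S + T > 8 gives 49/54.
E[S | S + T > 8] = (49/54) / (1/6) = 49/9.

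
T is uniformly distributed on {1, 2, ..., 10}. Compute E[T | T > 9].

10

Given T > 9, T is equally likely to be any of {10}.
E[T | T > 9] = (10) / 1 = 10.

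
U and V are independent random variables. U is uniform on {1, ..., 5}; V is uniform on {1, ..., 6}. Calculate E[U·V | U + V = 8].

P(U + V = 8) = 2/15.
Summing UV·P(x,y) over outcomes with U + V = 8 gives 29/15.
E[U·V | U + V = 8] = (29/15) / (2/15) = 29/2.

29/2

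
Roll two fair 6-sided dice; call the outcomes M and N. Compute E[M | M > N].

P(M > N) = 5/12.
Summing M·P(x,y) over outcomes with M > N gives 35/18.
E[M | M > N] = (35/18) / (5/12) = 14/3.

14/3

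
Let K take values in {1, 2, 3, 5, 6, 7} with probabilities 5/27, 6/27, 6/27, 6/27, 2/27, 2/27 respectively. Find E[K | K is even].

P(K is even) = 8/27.
Σ over the event: 2·2/9 + 6·2/27 = 8/9.
E[K | K is even] = (8/9) / (8/27) = 3.

3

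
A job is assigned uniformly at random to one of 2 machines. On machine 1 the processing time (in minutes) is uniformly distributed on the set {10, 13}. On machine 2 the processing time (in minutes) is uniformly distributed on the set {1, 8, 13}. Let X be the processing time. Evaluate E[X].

113/12

E[X | machine 1] = (10+13)/2 = 23/2.
E[X | machine 2] = (1+8+13)/3 = 22/3.
By the law of total expectation,
E[X] = (1/2)·(23/2) + (1/2)·(22/3) = 113/12.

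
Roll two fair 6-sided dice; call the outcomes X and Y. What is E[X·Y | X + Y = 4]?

P(X + Y = 4) = 1/12.
Summing XY·P(x,y) over outcomes with X + Y = 4 gives 5/18.
E[X·Y | X + Y = 4] = (5/18) / (1/12) = 10/3.

10/3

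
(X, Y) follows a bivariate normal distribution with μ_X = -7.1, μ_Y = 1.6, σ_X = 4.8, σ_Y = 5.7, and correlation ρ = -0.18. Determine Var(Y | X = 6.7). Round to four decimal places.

Var(Y | X=x) = (1 − ρ²)·σ_Y².
Var(Y | X=6.7) = (5.7)²·(1 − (-0.18)²) = 32.49·0.9676 = 31.4373.

31.4373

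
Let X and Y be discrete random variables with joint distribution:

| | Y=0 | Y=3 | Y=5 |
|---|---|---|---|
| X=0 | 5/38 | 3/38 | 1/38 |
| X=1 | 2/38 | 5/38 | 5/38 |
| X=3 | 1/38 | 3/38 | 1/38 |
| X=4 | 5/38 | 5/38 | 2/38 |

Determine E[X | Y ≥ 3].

P(Y ≥ 3) = 25/38.
Σ X·P over the event = 0·(3/38) + 0·(1/38) + 1·(5/38) + 1·(5/38) + 3·(3/38) + 3·(1/38) + 4·(5/38) + 4·(2/38) = 25/19.
E[X | Y ≥ 3] = (25/19) / (25/38) = 2.

2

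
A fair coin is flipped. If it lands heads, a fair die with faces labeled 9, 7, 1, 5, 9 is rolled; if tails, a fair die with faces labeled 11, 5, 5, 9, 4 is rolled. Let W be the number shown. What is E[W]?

E[W | heads] = (9+7+1+5+9)/5 = 31/5.
E[W | tails] = (11+5+5+9+4)/5 = 34/5.
By the law of total expectation,
E[W] = (1/2)·(31/5) + (1/2)·(34/5) = 13/2.

13/2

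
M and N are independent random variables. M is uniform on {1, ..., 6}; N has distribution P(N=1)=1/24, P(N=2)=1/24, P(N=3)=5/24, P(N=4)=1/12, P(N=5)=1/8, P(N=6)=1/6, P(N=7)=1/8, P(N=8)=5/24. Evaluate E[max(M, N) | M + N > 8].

541/79

P(M + N > 8) = 79/144.
Summing max(M,N)·P(x,y) over outcomes with M + N > 8 gives 541/144.
E[max(M, N) | M + N > 8] = (541/144) / (79/144) = 541/79.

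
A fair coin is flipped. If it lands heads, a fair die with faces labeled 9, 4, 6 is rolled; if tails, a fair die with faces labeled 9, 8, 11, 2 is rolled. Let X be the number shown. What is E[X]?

E[X | heads] = (9+4+6)/3 = 19/3.
E[X | tails] = (9+8+11+2)/4 = 15/2.
E[X] = (1/2)·(19/3) + (1/2)·(15/2) = 83/12.

83/12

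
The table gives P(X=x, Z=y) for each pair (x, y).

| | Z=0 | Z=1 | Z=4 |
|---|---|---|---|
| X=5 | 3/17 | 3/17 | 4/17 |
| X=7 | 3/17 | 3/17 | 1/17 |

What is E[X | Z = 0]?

P(Z = 0) = 6/17.
Summing X·P(X=x,Z=y) over the conditioning event gives 36/17.
E[X | Z = 0] = (36/17) / (6/17) = 6.

6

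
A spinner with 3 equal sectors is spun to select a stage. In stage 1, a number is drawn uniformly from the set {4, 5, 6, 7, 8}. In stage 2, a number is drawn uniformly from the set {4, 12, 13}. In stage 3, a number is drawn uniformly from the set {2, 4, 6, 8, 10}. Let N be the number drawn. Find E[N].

65/9

E[N | stage 1] = (4+5+6+7+8)/5 = 6.
E[N | stage 2] = (4+12+13)/3 = 29/3.
E[N | stage 3] = (2+4+6+8+10)/5 = 6.
E[N] = (1/3)·(6) + (1/3)·(29/3) + (1/3)·(6) = 65/9.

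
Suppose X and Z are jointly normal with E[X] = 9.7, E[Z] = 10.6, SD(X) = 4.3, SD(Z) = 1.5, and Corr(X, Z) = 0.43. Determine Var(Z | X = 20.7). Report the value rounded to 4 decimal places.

1.8340

The conditional variance in a bivariate normal is σ_Z²(1 − ρ²), independent of x.
Var(Z | X=20.7) = (1.5)²·(1 − (0.43)²) = 2.25·0.8151 = 1.8340.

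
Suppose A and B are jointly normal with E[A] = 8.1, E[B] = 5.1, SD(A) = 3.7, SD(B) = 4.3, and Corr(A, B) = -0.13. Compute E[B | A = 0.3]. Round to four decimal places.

6.2784

E[B | A=x] = μ_B + ρ(σ_B/σ_A)(x − μ_A) for jointly normal variables.
E[B | A=0.3] = 5.1 + (-0.13)·(4.3/3.7)·(0.3 − (8.1)) = 5.1 + (-0.15108)·(-7.8) = 6.2784.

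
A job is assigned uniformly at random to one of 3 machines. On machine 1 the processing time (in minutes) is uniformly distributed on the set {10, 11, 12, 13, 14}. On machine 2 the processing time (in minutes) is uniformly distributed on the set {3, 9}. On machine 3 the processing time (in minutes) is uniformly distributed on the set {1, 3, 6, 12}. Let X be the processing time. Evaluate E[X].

E[X | machine 1] = (10+11+12+13+14)/5 = 12.
E[X | machine 2] = (3+9)/2 = 6.
E[X | machine 3] = (1+3+6+12)/4 = 11/2.
E[X] = (1/3)·(12) + (1/3)·(6) + (1/3)·(11/2) = 47/6.

47/6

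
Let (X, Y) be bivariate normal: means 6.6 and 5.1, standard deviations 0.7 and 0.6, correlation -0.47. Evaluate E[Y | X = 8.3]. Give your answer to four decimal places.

For a bivariate normal, E[Y | X=x] = μ_Y + ρ·(σ_Y/σ_X)·(x − μ_X).
E[Y | X=8.3] = 5.1 + (-0.47)·(0.6/0.7)·(8.3 − (6.6)) = 5.1 + (-0.40286)·(1.7) = 4.4151.

4.4151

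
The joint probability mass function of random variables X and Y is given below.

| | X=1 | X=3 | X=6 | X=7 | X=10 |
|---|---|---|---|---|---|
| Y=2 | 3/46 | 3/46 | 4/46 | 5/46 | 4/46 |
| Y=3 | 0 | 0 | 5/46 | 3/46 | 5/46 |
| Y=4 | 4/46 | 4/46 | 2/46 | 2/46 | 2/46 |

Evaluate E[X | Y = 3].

101/13

P(Y = 3) = 13/46.
Σ X·P over the event = 6·(5/46) + 7·(3/46) + 10·(5/46) = 101/46.
E[X | Y = 3] = (101/46) / (13/46) = 101/13.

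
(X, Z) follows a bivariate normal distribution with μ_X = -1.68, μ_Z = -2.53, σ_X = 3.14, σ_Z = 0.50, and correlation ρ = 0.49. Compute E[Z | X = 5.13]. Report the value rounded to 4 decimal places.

E[Z | X=x] = μ_Z + ρ(σ_Z/σ_X)(x − μ_X) for jointly normal variables.
E[Z | X=5.13] = -2.53 + (0.49)·(0.50/3.14)·(5.13 − (-1.68)) = -2.53 + (0.078025)·(6.81) = -1.9986.

-1.9986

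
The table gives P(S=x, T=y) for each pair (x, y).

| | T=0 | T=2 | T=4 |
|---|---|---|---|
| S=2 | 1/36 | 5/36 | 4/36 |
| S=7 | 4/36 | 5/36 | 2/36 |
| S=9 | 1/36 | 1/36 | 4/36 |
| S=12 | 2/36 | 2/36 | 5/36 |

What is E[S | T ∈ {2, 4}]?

P(T ∈ {2, 4}) = 7/9.
Σ S·P over the event = 2·(5/36) + 2·(4/36) + 7·(5/36) + 7·(2/36) + 9·(1/36) + 9·(4/36) + 12·(2/36) + 12·(5/36) = 49/9.
E[S | T ∈ {2, 4}] = (49/9) / (7/9) = 7.

7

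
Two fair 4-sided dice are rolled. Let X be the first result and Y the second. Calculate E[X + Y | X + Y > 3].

P(X + Y > 3) = 13/16.
Summing (X+Y)·P(x,y) over outcomes with X + Y > 3 gives 9/2.
E[X + Y | X + Y > 3] = (9/2) / (13/16) = 72/13.

72/13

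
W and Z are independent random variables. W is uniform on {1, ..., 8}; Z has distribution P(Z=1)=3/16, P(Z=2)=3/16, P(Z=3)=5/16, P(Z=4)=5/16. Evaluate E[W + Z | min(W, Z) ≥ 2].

106/13

P(min(W, Z) ≥ 2) = 91/128.
Summing (W+Z)·P(x,y) over outcomes with min(W, Z) ≥ 2 gives 371/64.
E[W + Z | min(W, Z) ≥ 2] = (371/64) / (91/128) = 106/13.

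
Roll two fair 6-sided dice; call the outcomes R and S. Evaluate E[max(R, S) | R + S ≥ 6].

P(R + S ≥ 6) = 13/18.
Summing max(R,S)·P(x,y) over outcomes with R + S ≥ 6 gives 67/18.
E[max(R, S) | R + S ≥ 6] = (67/18) / (13/18) = 67/13.

67/13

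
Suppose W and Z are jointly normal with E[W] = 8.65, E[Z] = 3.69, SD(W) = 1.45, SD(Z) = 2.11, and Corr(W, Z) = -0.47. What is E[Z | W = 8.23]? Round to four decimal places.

For a bivariate normal, E[Z | W=x] = μ_Z + ρ·(σ_Z/σ_W)·(x − μ_W).
E[Z | W=8.23] = 3.69 + (-0.47)·(2.11/1.45)·(8.23 − (8.65)) = 3.69 + (-0.68393)·(-0.42) = 3.9773.

3.9773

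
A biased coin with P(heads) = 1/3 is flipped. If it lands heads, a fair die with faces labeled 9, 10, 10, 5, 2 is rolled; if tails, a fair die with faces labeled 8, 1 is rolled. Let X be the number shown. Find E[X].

E[X | heads] = (9+10+10+5+2)/5 = 36/5.
E[X | tails] = (8+1)/2 = 9/2.
By the law of total expectation,
E[X] = (1/3)·(36/5) + (2/3)·(9/2) = 27/5.

27/5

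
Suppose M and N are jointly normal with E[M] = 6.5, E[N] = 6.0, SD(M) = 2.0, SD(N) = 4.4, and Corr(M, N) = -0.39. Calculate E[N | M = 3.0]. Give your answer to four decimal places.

For a bivariate normal, E[N | M=x] = μ_N + ρ·(σ_N/σ_M)·(x − μ_M).
E[N | M=3.0] = 6.0 + (-0.39)·(4.4/2.0)·(3.0 − (6.5)) = 6.0 + (-0.858)·(-3.5) = 9.0030.

9.0030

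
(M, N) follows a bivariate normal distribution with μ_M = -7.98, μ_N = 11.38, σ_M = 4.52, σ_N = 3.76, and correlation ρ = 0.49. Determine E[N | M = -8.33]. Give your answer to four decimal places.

11.2373

For a bivariate normal, E[N | M=x] = μ_N + ρ·(σ_N/σ_M)·(x − μ_M).
E[N | M=-8.33] = 11.38 + (0.49)·(3.76/4.52)·(-8.33 − (-7.98)) = 11.38 + (0.40761)·(-0.35) = 11.2373.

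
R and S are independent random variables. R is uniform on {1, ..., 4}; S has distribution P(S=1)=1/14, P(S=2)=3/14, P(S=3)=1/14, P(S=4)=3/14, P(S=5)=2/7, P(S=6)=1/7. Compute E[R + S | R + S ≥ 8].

146/17

P(R + S ≥ 8) = 17/56.
Summing (R+S)·P(x,y) over outcomes with R + S ≥ 8 gives 73/28.
E[R + S | R + S ≥ 8] = (73/28) / (17/56) = 146/17.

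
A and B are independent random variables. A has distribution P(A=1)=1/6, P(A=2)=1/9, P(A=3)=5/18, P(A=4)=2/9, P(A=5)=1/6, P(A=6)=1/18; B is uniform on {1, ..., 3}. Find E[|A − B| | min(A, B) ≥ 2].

41/30

P(min(A, B) ≥ 2) = 5/9.
Summing |A−B|·P(x,y) over outcomes with min(A, B) ≥ 2 gives 41/54.
E[|A − B| | min(A, B) ≥ 2] = (41/54) / (5/9) = 41/30.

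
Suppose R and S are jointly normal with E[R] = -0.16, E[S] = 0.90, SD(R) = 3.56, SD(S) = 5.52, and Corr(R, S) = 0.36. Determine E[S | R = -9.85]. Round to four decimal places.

-4.5090

The regression of S on R has slope ρ·σ_S/σ_R and passes through (μ_R, μ_S).
E[S | R=-9.85] = 0.90 + (0.36)·(5.52/3.56)·(-9.85 − (-0.16)) = 0.90 + (0.5582)·(-9.69) = -4.5090.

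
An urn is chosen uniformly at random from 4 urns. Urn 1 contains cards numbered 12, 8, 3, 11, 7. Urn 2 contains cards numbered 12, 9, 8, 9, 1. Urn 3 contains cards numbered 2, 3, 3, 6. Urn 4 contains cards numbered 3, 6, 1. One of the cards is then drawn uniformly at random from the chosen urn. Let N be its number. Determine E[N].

E[N | urn 1] = (12+8+3+11+7)/5 = 41/5.
E[N | urn 2] = (12+9+8+9+1)/5 = 39/5.
E[N | urn 3] = (2+3+3+6)/4 = 7/2.
E[N | urn 4] = (3+6+1)/3 = 10/3.
E[N] = (1/4)·(41/5) + (1/4)·(39/5) + (1/4)·(7/2) + (1/4)·(10/3) = 137/24.

137/24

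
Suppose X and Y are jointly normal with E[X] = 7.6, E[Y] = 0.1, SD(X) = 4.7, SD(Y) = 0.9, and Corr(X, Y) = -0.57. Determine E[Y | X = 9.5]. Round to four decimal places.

-0.1074

E[Y | X=x] = μ_Y + ρ(σ_Y/σ_X)(x − μ_X) for jointly normal variables.
E[Y | X=9.5] = 0.1 + (-0.57)·(0.9/4.7)·(9.5 − (7.6)) = 0.1 + (-0.10915)·(1.9) = -0.1074.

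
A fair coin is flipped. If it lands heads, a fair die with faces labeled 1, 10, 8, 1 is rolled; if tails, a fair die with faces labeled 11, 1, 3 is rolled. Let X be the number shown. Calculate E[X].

E[X | heads] = (1+10+8+1)/4 = 5.
E[X | tails] = (11+1+3)/3 = 5.
By the law of total expectation,
E[X] = (1/2)·(5) + (1/2)·(5) = 5.

5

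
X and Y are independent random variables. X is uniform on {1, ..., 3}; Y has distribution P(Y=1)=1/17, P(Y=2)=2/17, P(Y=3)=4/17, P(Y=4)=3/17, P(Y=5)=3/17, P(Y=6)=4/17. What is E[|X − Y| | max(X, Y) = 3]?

P(max(X, Y) = 3) = 5/17.
Summing |X−Y|·P(x,y) over outcomes with max(X, Y) = 3 gives 16/51.
E[|X − Y| | max(X, Y) = 3] = (16/51) / (5/17) = 16/15.

16/15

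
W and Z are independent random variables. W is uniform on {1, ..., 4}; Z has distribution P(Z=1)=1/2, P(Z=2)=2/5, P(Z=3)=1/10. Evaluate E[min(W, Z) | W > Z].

P(W > Z) = 3/5.
Summing min(W,Z)·P(x,y) over outcomes with W > Z gives 17/20.
E[min(W, Z) | W > Z] = (17/20) / (3/5) = 17/12.

17/12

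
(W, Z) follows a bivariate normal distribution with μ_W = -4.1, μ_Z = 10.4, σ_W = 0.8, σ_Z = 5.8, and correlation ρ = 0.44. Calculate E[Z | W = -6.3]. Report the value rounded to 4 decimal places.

The regression of Z on W has slope ρ·σ_Z/σ_W and passes through (μ_W, μ_Z).
E[Z | W=-6.3] = 10.4 + (0.44)·(5.8/0.8)·(-6.3 − (-4.1)) = 10.4 + (3.19)·(-2.2) = 3.3820.

3.3820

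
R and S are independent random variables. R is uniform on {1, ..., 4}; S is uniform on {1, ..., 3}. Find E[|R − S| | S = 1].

3/2

Outcomes with S = 1: (1,1), (2,1), (3,1), (4,1), each with probability 1/12.
E[|R − S| | S = 1] = (0 + 1 + 2 + 3) / 4 = 3/2.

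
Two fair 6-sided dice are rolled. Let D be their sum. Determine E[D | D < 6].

P(D < 6) = 5/18.
Σ over the event: 2·1/36 + 3·1/18 + 4·1/12 + 5·1/9 = 10/9.
E[D | D < 6] = (10/9) / (5/18) = 4.

4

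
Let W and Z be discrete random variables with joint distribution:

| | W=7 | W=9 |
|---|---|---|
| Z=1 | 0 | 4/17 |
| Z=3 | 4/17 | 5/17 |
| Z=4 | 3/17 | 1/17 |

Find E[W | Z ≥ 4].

P(Z ≥ 4) = 4/17.
Σ W·P over the event = 7·(3/17) + 9·(1/17) = 30/17.
E[W | Z ≥ 4] = (30/17) / (4/17) = 15/2.

15/2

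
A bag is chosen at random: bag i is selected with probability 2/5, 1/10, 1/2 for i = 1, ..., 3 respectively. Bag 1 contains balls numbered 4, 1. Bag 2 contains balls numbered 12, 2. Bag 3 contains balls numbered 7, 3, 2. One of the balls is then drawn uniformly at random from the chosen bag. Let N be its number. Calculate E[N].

37/10

E[N | bag 1] = (4+1)/2 = 5/2.
E[N | bag 2] = (12+2)/2 = 7.
E[N | bag 3] = (7+3+2)/3 = 4.
E[N] = (2/5)·(5/2) + (1/10)·(7) + (1/2)·(4) = 37/10.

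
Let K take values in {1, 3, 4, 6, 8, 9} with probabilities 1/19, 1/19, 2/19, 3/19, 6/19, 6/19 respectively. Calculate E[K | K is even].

74/11

P(K is even) = 11/19.
Σ over the event: 4·2/19 + 6·3/19 + 8·6/19 = 74/19.
E[K | K is even] = (74/19) / (11/19) = 74/11.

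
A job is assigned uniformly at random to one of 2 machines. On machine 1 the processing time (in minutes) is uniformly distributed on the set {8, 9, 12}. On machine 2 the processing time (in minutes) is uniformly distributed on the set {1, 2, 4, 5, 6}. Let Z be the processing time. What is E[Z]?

199/30

E[Z | machine 1] = (8+9+12)/3 = 29/3.
E[Z | machine 2] = (1+2+4+5+6)/5 = 18/5.
By the law of total expectation,
E[Z] = (1/2)·(29/3) + (1/2)·(18/5) = 199/30.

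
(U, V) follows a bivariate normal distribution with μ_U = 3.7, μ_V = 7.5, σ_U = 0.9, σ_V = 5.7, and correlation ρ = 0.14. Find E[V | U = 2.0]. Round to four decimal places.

E[V | U=x] = μ_V + ρ(σ_V/σ_U)(x − μ_U) for jointly normal variables.
E[V | U=2.0] = 7.5 + (0.14)·(5.7/0.9)·(2.0 − (3.7)) = 7.5 + (0.88667)·(-1.7) = 5.9927.

5.9927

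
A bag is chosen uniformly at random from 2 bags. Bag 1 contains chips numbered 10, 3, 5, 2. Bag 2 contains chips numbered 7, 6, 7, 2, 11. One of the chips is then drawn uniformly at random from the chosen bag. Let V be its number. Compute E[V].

29/5

E[V | bag 1] = (10+3+5+2)/4 = 5.
E[V | bag 2] = (7+6+7+2+11)/5 = 33/5.
E[V] = (1/2)·(5) + (1/2)·(33/5) = 29/5.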